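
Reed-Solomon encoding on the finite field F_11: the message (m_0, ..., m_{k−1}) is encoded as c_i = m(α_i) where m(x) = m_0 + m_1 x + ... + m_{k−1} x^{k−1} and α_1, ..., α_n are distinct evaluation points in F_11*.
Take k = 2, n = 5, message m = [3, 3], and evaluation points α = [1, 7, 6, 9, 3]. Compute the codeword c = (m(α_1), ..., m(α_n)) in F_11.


c = [6, 2, 10, 8, 1]

Message polynomial: m(x) = 3 + 3·x (mod 11).
For each evaluation point α_i, compute m(α_i) mod 11:
  α_1 = 1: Horner steps 3 → 6, so m(1) = 6.
  α_2 = 7: Horner steps 3 → 2, so m(7) = 2.
  α_3 = 6: Horner steps 3 → 10, so m(6) = 10.
  α_4 = 9: Horner steps 3 → 8, so m(9) = 8.
  α_5 = 3: Horner steps 3 → 1, so m(3) = 1.
Codeword c = [6, 2, 10, 8, 1] ∈ F_11^5.


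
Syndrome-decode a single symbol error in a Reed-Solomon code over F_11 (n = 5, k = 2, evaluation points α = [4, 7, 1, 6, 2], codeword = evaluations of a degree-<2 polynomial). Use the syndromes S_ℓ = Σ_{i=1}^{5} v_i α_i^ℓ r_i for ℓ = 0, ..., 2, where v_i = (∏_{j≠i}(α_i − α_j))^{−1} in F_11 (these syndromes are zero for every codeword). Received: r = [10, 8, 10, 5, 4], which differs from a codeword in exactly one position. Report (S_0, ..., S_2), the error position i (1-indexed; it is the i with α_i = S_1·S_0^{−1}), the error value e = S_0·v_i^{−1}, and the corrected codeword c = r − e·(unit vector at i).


S = (10, 10, 10), error at position 3, error magnitude e = 9, c = [10, 8, 1, 5, 4].

Step 1: column multipliers v_i = (∏_{j≠i}(α_i − α_j))^{−1} mod 11.
  i = 1 (α = 4): (4−7)(4−1)(4−6)(4−2) = (−3)·3·(−2)·2 = 36 ≡ 3, so v_1 = 3^{−1} = 4 (mod 11).
  i = 2 (α = 7): (7−4)(7−1)(7−6)(7−2) = 3·6·1·5 = 90 ≡ 2, so v_2 = 2^{−1} = 6 (mod 11).
  i = 3 (α = 1): (1−4)(1−7)(1−6)(1−2) = (−3)·(−6)·(−5)·(−1) = 90 ≡ 2, so v_3 = 2^{−1} = 6 (mod 11).
  i = 4 (α = 6): (6−4)(6−7)(6−1)(6−2) = 2·(−1)·5·4 = −40 ≡ 4, so v_4 = 4^{−1} = 3 (mod 11).
  i = 5 (α = 2): (2−4)(2−7)(2−1)(2−6) = (−2)·(−5)·1·(−4) = −40 ≡ 4, so v_5 = 4^{−1} = 3 (mod 11).
  v = [4, 6, 6, 3, 3].
Step 2: syndromes of r = [10, 8, 10, 5, 4] (all sums mod 11).
  S_0 = Σ v_i r_i = 4·10 + 6·8 + 6·10 + 3·5 + 3·4 = 175 ≡ 10.
  S_1 = Σ v_i α_i r_i = 4·4·10 + 6·7·8 + 6·1·10 + 3·6·5 + 3·2·4 = 670 ≡ 10.
  α_i^2 mod 11 = [5, 5, 1, 3, 4].
  S_2 = Σ v_i α_i^2 r_i = 4·5·10 + 6·5·8 + 6·1·10 + 3·3·5 + 3·4·4 = 593 ≡ 10.
  S = (10, 10, 10) ≠ 0, so r is not a codeword (an error is present).
Step 3: locate the error. For a single error e at position i, S_ℓ = v_i·e·α_i^ℓ, so α_err = S_1/S_0.
  S_0^{−1} = 10^{−1} = 10 (mod 11), so α_err = 10·10 = 100 ≡ 1 = α_3. Error position i = 3.
  Consistency check: S_2/S_1 = 10·10 = 100 ≡ 1 = α_err ✓ (single-error assumption holds).
Step 4: error magnitude e = S_0/v_3 = S_0·∏_{j≠3}(α_3 − α_j) = 10·2 = 20 ≡ 9 (mod 11).
Step 5: correct position 3: c_3 = r_3 − e = 10 − 9 ≡ 1 (mod 11). Hence c = [10, 8, 1, 5, 4].
  Check: interpolating c through the α_i gives m(x) = 9 + 3·x (degree < 2) with m(α_i) = c_i for every i, so c is indeed a codeword.


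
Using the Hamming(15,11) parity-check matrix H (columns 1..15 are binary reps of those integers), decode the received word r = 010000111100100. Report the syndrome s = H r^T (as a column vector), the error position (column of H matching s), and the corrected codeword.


s = (0, 0, 1, 1)^T, error position = 3, corrected codeword c = 011000111100100

Compute s = H r^T mod 2 one row at a time:
  s_1 = 1 + 1 + 1 + 0 + 0 + 1 + 0 + 0 = 4 ≡ 0 (mod 2).
  s_2 = 0 + 0 + 0 + 1 + 0 + 1 + 0 + 0 = 2 ≡ 0 (mod 2).
  s_3 = 1 + 0 + 0 + 1 + 1 + 0 + 0 + 0 = 3 ≡ 1 (mod 2).
  s_4 = 0 + 0 + 0 + 1 + 1 + 0 + 1 + 0 = 3 ≡ 1 (mod 2).
s = (0, 0, 1, 1)^T — this equals column 3 of H (binary 0011), so error is at position 3.
Correct: flip bit 3 of r = 010000111100100 to get c = 011000111100100.


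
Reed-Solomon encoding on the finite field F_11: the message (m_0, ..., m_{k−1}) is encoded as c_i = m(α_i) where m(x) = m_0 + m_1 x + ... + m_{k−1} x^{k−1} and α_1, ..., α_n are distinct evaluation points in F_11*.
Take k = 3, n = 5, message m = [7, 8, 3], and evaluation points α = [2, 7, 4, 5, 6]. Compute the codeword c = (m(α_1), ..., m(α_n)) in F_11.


c = [2, 1, 10, 1, 9]

Message polynomial: m(x) = 7 + 8·x + 3·x^2 (mod 11).
For each evaluation point α_i, compute m(α_i) mod 11:
  α_1 = 2: Horner steps 3 → 3 → 2, so m(2) = 2.
  α_2 = 7: Horner steps 3 → 7 → 1, so m(7) = 1.
  α_3 = 4: Horner steps 3 → 9 → 10, so m(4) = 10.
  α_4 = 5: Horner steps 3 → 1 → 1, so m(5) = 1.
  α_5 = 6: Horner steps 3 → 4 → 9, so m(6) = 9.
Codeword c = [2, 1, 10, 1, 9] ∈ F_11^5.


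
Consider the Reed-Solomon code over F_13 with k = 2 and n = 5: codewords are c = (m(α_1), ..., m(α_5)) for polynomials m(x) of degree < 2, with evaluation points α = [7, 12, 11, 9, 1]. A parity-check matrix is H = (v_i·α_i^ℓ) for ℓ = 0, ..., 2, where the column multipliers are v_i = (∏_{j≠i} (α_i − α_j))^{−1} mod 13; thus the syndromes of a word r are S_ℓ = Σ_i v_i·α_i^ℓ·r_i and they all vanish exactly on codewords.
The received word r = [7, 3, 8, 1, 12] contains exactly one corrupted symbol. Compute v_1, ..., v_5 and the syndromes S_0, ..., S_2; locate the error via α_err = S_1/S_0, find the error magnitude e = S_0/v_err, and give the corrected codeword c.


S = (7, 6, 7), error at position 2, error magnitude e = 11, c = [7, 5, 8, 1, 12].

Step 1: column multipliers v_i = (∏_{j≠i}(α_i − α_j))^{−1} mod 13.
  i = 1 (α = 7): (7−12)(7−11)(7−9)(7−1) = (−5)·(−4)·(−2)·6 = −240 ≡ 7, so v_1 = 7^{−1} = 2 (mod 13).
  i = 2 (α = 12): (12−7)(12−11)(12−9)(12−1) = 5·1·3·11 = 165 ≡ 9, so v_2 = 9^{−1} = 3 (mod 13).
  i = 3 (α = 11): (11−7)(11−12)(11−9)(11−1) = 4·(−1)·2·10 = −80 ≡ 11, so v_3 = 11^{−1} = 6 (mod 13).
  i = 4 (α = 9): (9−7)(9−12)(9−11)(9−1) = 2·(−3)·(−2)·8 = 96 ≡ 5, so v_4 = 5^{−1} = 8 (mod 13).
  i = 5 (α = 1): (1−7)(1−12)(1−11)(1−9) = (−6)·(−11)·(−10)·(−8) = 5280 ≡ 2, so v_5 = 2^{−1} = 7 (mod 13).
  v = [2, 3, 6, 8, 7].
Step 2: syndromes of r = [7, 3, 8, 1, 12] (all sums mod 13).
  S_0 = Σ v_i r_i = 2·7 + 3·3 + 6·8 + 8·1 + 7·12 = 163 ≡ 7.
  S_1 = Σ v_i α_i r_i = 2·7·7 + 3·12·3 + 6·11·8 + 8·9·1 + 7·1·12 = 890 ≡ 6.
  α_i^2 mod 13 = [10, 1, 4, 3, 1].
  S_2 = Σ v_i α_i^2 r_i = 2·10·7 + 3·1·3 + 6·4·8 + 8·3·1 + 7·1·12 = 449 ≡ 7.
  S = (7, 6, 7) ≠ 0, so r is not a codeword (an error is present).
Step 3: locate the error. For a single error e at position i, S_ℓ = v_i·e·α_i^ℓ, so α_err = S_1/S_0.
  S_0^{−1} = 7^{−1} = 2 (mod 13), so α_err = 6·2 = 12 ≡ 12 = α_2. Error position i = 2.
  Consistency check: S_2/S_1 = 7·11 = 77 ≡ 12 = α_err ✓ (single-error assumption holds).
Step 4: error magnitude e = S_0/v_2 = S_0·∏_{j≠2}(α_2 − α_j) = 7·9 = 63 ≡ 11 (mod 13).
Step 5: correct position 2: c_2 = r_2 − e = 3 − 11 ≡ 5 (mod 13). Hence c = [7, 5, 8, 1, 12].
  Check: interpolating c through the α_i gives m(x) = 2 + 10·x (degree < 2) with m(α_i) = c_i for every i, so c is indeed a codeword.


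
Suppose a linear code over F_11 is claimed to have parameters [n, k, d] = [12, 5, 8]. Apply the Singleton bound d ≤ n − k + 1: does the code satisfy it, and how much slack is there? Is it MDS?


Singleton RHS = n − k + 1 = 8, slack = 0, bound satisfied, MDS.

Singleton bound: d ≤ n − k + 1.
Here n = 12, k = 5, so n − k + 1 = 8.
Given d = 8, check d ≤ 8: YES.
Slack = (n − k + 1) − d = 0.
The code is MDS (slack = 0).
Description: the claimed parameters are [12, 5, 8]_11; such a code would be MDS (meets Singleton bound).


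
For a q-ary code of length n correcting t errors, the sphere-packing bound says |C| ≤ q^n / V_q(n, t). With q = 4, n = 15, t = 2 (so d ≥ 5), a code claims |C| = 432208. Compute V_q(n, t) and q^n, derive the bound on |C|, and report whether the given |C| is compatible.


V_q(n, t) = 991, q^n = 1073741824, Hamming bound = 1083493, |C| = 432208 ≤ bound (satisfied).

Step 1: Compute V_q(n, t) = Σ_{j=0}^2 C(n, j) (q−1)^j.
  j = 0: C(15,0)·(3)^0 = 1·1 = 1.
  j = 1: C(15,1)·(3)^1 = 15·3 = 45.
  j = 2: C(15,2)·(3)^2 = 105·9 = 945.
  V_q(n, t) = 1 + 45 + 945 = 991.
Step 2: q^n = 4^15 = 1073741824.
Step 3: Hamming bound ⌊q^n / V_q(n,t)⌋ = ⌊1073741824/991⌋ = 1083493.
Step 4: Compare |C| = 432208 to 1083493: satisfied.
The claimed |C| lies below the Hamming bound.


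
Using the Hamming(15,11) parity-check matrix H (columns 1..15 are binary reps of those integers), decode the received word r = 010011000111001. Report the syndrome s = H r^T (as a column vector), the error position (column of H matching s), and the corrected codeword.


s = (0, 0, 1, 1)^T, error position = 3, corrected codeword c = 011011000111001

Compute s = H r^T mod 2 one row at a time:
  s_1 = 0 + 0 + 1 + 1 + 1 + 0 + 0 + 1 = 4 ≡ 0 (mod 2).
  s_2 = 0 + 1 + 1 + 0 + 1 + 0 + 0 + 1 = 4 ≡ 0 (mod 2).
  s_3 = 1 + 0 + 1 + 0 + 1 + 1 + 0 + 1 = 5 ≡ 1 (mod 2).
  s_4 = 0 + 0 + 1 + 0 + 0 + 1 + 0 + 1 = 3 ≡ 1 (mod 2).
s = (0, 0, 1, 1)^T — this equals column 3 of H (binary 0011), so error is at position 3.
Correct: flip bit 3 of r = 010011000111001 to get c = 011011000111001.


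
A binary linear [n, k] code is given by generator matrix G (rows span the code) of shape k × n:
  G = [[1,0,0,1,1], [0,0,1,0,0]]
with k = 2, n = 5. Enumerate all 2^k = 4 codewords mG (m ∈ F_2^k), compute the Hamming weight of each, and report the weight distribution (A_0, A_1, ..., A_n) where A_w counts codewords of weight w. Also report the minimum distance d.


Weight distribution: A_0 = 1, A_1 = 1, A_3 = 1, A_4 = 1. Minimum distance d = 1.

Enumerate all 2^2 = 4 messages m ∈ F_2^2.
For each, compute codeword c = mG in F_2^5, then tally its weight.
  m = 00 → c = 00000, weight = 0.
  m = 10 → c = 10011, weight = 3.
  m = 01 → c = 00100, weight = 1.
  m = 11 → c = 10111, weight = 4.
Tally weights:
  weight 0: 1 codewords.
  weight 1: 1 codewords.
  weight 3: 1 codewords.
  weight 4: 1 codewords.
Minimum distance d = smallest w > 0 with A_w > 0 = 1.
Sanity: Σ A_w = 4 = 2^2 = 4 ✓.


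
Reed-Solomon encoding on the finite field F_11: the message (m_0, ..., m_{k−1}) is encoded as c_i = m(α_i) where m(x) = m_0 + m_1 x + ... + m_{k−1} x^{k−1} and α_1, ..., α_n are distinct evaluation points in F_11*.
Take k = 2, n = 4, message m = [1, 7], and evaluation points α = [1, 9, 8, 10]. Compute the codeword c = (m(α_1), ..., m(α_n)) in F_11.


c = [8, 9, 2, 5]

Message polynomial: m(x) = 1 + 7·x (mod 11).
For each evaluation point α_i, compute m(α_i) mod 11:
  α_1 = 1: Horner steps 7 → 8, so m(1) = 8.
  α_2 = 9: Horner steps 7 → 9, so m(9) = 9.
  α_3 = 8: Horner steps 7 → 2, so m(8) = 2.
  α_4 = 10: Horner steps 7 → 5, so m(10) = 5.
Codeword c = [8, 9, 2, 5] ∈ F_11^4.


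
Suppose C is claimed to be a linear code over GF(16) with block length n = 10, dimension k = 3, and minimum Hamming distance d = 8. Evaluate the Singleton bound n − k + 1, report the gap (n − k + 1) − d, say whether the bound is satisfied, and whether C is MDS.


Singleton RHS = n − k + 1 = 8, slack = 0, bound satisfied, MDS.

Singleton bound: d ≤ n − k + 1.
Here n = 10, k = 3, so n − k + 1 = 8.
Given d = 8, check d ≤ 8: YES.
Slack = (n − k + 1) − d = 0.
The code is MDS (slack = 0).
Description: the claimed parameters are [10, 3, 8]_16; such a code would be MDS (meets Singleton bound).


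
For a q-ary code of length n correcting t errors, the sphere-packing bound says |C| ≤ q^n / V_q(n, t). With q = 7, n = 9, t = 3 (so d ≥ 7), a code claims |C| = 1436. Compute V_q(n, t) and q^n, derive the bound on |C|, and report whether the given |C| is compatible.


V_q(n, t) = 19495, q^n = 40353607, Hamming bound = 2069, |C| = 1436 ≤ bound (satisfied).

Step 1: Compute V_q(n, t) = Σ_{j=0}^3 C(n, j) (q−1)^j.
  j = 0: C(9,0)·(6)^0 = 1·1 = 1.
  j = 1: C(9,1)·(6)^1 = 9·6 = 54.
  j = 2: C(9,2)·(6)^2 = 36·36 = 1296.
  j = 3: C(9,3)·(6)^3 = 84·216 = 18144.
  V_q(n, t) = 1 + 54 + 1296 + 18144 = 19495.
Step 2: q^n = 7^9 = 40353607.
Step 3: Hamming bound ⌊q^n / V_q(n,t)⌋ = ⌊40353607/19495⌋ = 2069.
Step 4: Compare |C| = 1436 to 2069: satisfied.
The claimed |C| lies below the Hamming bound.


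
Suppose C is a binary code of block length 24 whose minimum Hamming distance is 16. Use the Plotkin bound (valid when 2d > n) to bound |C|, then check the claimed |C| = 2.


Plotkin bound M ≤ 4; given |C| = 2 ≤ bound (satisfied).

Check applicability: 2d = 32, n = 24.
2d − n = 8 > 0, so Plotkin applies.
Compute d/(2d−n) = 16/8 ≈ 2.0000.
⌊d/(2d−n)⌋ = 2.
Plotkin bound: M ≤ 2·2 = 4.
Given |C| = 2, check: satisfied.
This |C| is below the Plotkin bound.


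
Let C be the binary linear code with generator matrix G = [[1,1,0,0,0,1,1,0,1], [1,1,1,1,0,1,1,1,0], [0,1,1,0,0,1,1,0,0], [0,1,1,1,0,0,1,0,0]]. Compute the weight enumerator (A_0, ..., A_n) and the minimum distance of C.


Weight distribution: A_0 = 1, A_2 = 1, A_3 = 3, A_4 = 5, A_5 = 4, A_6 = 1, A_7 = 1. Minimum distance d = 2.

Enumerate all 2^4 = 16 messages m ∈ F_2^4.
For each, compute codeword c = mG in F_2^9, then tally its weight.
  m = 0000 → c = 000000000, weight = 0.
  m = 1000 → c = 110001101, weight = 5.
  m = 0100 → c = 111101110, weight = 7.
  m = 1100 → c = 001100011, weight = 4.
  m = 0010 → c = 011001100, weight = 4.
  m = 1010 → c = 101000001, weight = 3.
  m = 0110 → c = 100100010, weight = 3.
  m = 1110 → c = 010101111, weight = 6.
  m = 0001 → c = 011100100, weight = 4.
  m = 1001 → c = 101101001, weight = 5.
  m = 0101 → c = 100001010, weight = 3.
  m = 1101 → c = 010000111, weight = 4.
  m = 0011 → c = 000101000, weight = 2.
  m = 1011 → c = 110100101, weight = 5.
  m = 0111 → c = 111000110, weight = 5.
  m = 1111 → c = 001001011, weight = 4.
Tally weights:
  weight 0: 1 codewords.
  weight 2: 1 codewords.
  weight 3: 3 codewords.
  weight 4: 5 codewords.
  weight 5: 4 codewords.
  weight 6: 1 codewords.
  weight 7: 1 codewords.
Minimum distance d = smallest w > 0 with A_w > 0 = 2.
Sanity: Σ A_w = 16 = 2^4 = 16 ✓.


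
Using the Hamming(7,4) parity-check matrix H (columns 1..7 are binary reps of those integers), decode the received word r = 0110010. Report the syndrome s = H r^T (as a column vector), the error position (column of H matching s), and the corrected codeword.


s = (1, 1, 1)^T, error position = 7, corrected codeword c = 0110011

Compute s = H r^T mod 2 one row at a time:
  s_1 = 0 + 0 + 1 + 0 = 1 ≡ 1 (mod 2).
  s_2 = 1 + 1 + 1 + 0 = 3 ≡ 1 (mod 2).
  s_3 = 0 + 1 + 0 + 0 = 1 ≡ 1 (mod 2).
s = (1, 1, 1)^T — this equals column 7 of H (binary 111), so error is at position 7.
Correct: flip bit 7 of r = 0110010 to get c = 0110011.


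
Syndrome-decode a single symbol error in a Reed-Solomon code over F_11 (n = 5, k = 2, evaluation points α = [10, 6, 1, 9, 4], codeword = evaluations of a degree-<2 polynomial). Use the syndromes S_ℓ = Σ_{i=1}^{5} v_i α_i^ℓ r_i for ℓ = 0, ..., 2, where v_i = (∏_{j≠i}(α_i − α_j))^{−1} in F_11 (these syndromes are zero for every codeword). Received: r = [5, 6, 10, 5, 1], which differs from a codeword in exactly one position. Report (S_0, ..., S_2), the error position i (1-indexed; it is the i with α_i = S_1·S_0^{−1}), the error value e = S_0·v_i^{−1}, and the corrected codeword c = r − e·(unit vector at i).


S = (8, 6, 10), error at position 4, error magnitude e = 8, c = [5, 6, 10, 8, 1].

Step 1: column multipliers v_i = (∏_{j≠i}(α_i − α_j))^{−1} mod 11.
  i = 1 (α = 10): (10−6)(10−1)(10−9)(10−4) = 4·9·1·6 = 216 ≡ 7, so v_1 = 7^{−1} = 8 (mod 11).
  i = 2 (α = 6): (6−10)(6−1)(6−9)(6−4) = (−4)·5·(−3)·2 = 120 ≡ 10, so v_2 = 10^{−1} = 10 (mod 11).
  i = 3 (α = 1): (1−10)(1−6)(1−9)(1−4) = (−9)·(−5)·(−8)·(−3) = 1080 ≡ 2, so v_3 = 2^{−1} = 6 (mod 11).
  i = 4 (α = 9): (9−10)(9−6)(9−1)(9−4) = (−1)·3·8·5 = −120 ≡ 1, so v_4 = 1^{−1} = 1 (mod 11).
  i = 5 (α = 4): (4−10)(4−6)(4−1)(4−9) = (−6)·(−2)·3·(−5) = −180 ≡ 7, so v_5 = 7^{−1} = 8 (mod 11).
  v = [8, 10, 6, 1, 8].
Step 2: syndromes of r = [5, 6, 10, 5, 1] (all sums mod 11).
  S_0 = Σ v_i r_i = 8·5 + 10·6 + 6·10 + 1·5 + 8·1 = 173 ≡ 8.
  S_1 = Σ v_i α_i r_i = 8·10·5 + 10·6·6 + 6·1·10 + 1·9·5 + 8·4·1 = 897 ≡ 6.
  α_i^2 mod 11 = [1, 3, 1, 4, 5].
  S_2 = Σ v_i α_i^2 r_i = 8·1·5 + 10·3·6 + 6·1·10 + 1·4·5 + 8·5·1 = 340 ≡ 10.
  S = (8, 6, 10) ≠ 0, so r is not a codeword (an error is present).
Step 3: locate the error. For a single error e at position i, S_ℓ = v_i·e·α_i^ℓ, so α_err = S_1/S_0.
  S_0^{−1} = 8^{−1} = 7 (mod 11), so α_err = 6·7 = 42 ≡ 9 = α_4. Error position i = 4.
  Consistency check: S_2/S_1 = 10·2 = 20 ≡ 9 = α_err ✓ (single-error assumption holds).
Step 4: error magnitude e = S_0/v_4 = S_0·∏_{j≠4}(α_4 − α_j) = 8·1 = 8 ≡ 8 (mod 11).
Step 5: correct position 4: c_4 = r_4 − e = 5 − 8 ≡ 8 (mod 11). Hence c = [5, 6, 10, 8, 1].
  Check: interpolating c through the α_i gives m(x) = 2 + 8·x (degree < 2) with m(α_i) = c_i for every i, so c is indeed a codeword.


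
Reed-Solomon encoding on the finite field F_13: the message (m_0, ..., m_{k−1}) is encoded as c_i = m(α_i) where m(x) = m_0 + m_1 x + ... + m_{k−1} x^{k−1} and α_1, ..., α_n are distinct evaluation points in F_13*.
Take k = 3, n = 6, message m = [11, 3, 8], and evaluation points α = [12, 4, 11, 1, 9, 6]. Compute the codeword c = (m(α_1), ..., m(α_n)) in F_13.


c = [3, 8, 11, 9, 10, 5]

Message polynomial: m(x) = 11 + 3·x + 8·x^2 (mod 13).
For each evaluation point α_i, compute m(α_i) mod 13:
  α_1 = 12: Horner steps 8 → 8 → 3, so m(12) = 3.
  α_2 = 4: Horner steps 8 → 9 → 8, so m(4) = 8.
  α_3 = 11: Horner steps 8 → 0 → 11, so m(11) = 11.
  α_4 = 1: Horner steps 8 → 11 → 9, so m(1) = 9.
  α_5 = 9: Horner steps 8 → 10 → 10, so m(9) = 10.
  α_6 = 6: Horner steps 8 → 12 → 5, so m(6) = 5.
Codeword c = [3, 8, 11, 9, 10, 5] ∈ F_13^6.


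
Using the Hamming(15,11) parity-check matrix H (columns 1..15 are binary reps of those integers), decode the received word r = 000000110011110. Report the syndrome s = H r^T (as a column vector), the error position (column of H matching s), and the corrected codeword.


s = (1, 0, 1, 1)^T, error position = 11, corrected codeword c = 000000110001110

Compute s = H r^T mod 2 one row at a time:
  s_1 = 1 + 0 + 0 + 1 + 1 + 1 + 1 + 0 = 5 ≡ 1 (mod 2).
  s_2 = 0 + 0 + 0 + 1 + 1 + 1 + 1 + 0 = 4 ≡ 0 (mod 2).
  s_3 = 0 + 0 + 0 + 1 + 0 + 1 + 1 + 0 = 3 ≡ 1 (mod 2).
  s_4 = 0 + 0 + 0 + 1 + 0 + 1 + 1 + 0 = 3 ≡ 1 (mod 2).
s = (1, 0, 1, 1)^T — this equals column 11 of H (binary 1011), so error is at position 11.
Correct: flip bit 11 of r = 000000110011110 to get c = 000000110001110.


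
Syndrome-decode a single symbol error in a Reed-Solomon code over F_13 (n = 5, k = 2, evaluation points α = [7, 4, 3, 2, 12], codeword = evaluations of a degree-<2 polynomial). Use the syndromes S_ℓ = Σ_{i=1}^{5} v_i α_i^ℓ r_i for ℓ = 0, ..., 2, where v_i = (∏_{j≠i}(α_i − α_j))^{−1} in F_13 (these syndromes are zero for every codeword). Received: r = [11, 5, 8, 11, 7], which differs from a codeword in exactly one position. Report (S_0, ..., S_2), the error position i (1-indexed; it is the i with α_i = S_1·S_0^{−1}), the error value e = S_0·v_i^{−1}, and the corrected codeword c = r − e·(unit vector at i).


S = (11, 12, 6), error at position 1, error magnitude e = 2, c = [9, 5, 8, 11, 7].

Step 1: column multipliers v_i = (∏_{j≠i}(α_i − α_j))^{−1} mod 13.
  i = 1 (α = 7): (7−4)(7−3)(7−2)(7−12) = 3·4·5·(−5) = −300 ≡ 12, so v_1 = 12^{−1} = 12 (mod 13).
  i = 2 (α = 4): (4−7)(4−3)(4−2)(4−12) = (−3)·1·2·(−8) = 48 ≡ 9, so v_2 = 9^{−1} = 3 (mod 13).
  i = 3 (α = 3): (3−7)(3−4)(3−2)(3−12) = (−4)·(−1)·1·(−9) = −36 ≡ 3, so v_3 = 3^{−1} = 9 (mod 13).
  i = 4 (α = 2): (2−7)(2−4)(2−3)(2−12) = (−5)·(−2)·(−1)·(−10) = 100 ≡ 9, so v_4 = 9^{−1} = 3 (mod 13).
  i = 5 (α = 12): (12−7)(12−4)(12−3)(12−2) = 5·8·9·10 = 3600 ≡ 12, so v_5 = 12^{−1} = 12 (mod 13).
  v = [12, 3, 9, 3, 12].
Step 2: syndromes of r = [11, 5, 8, 11, 7] (all sums mod 13).
  S_0 = Σ v_i r_i = 12·11 + 3·5 + 9·8 + 3·11 + 12·7 = 336 ≡ 11.
  S_1 = Σ v_i α_i r_i = 12·7·11 + 3·4·5 + 9·3·8 + 3·2·11 + 12·12·7 = 2274 ≡ 12.
  α_i^2 mod 13 = [10, 3, 9, 4, 1].
  S_2 = Σ v_i α_i^2 r_i = 12·10·11 + 3·3·5 + 9·9·8 + 3·4·11 + 12·1·7 = 2229 ≡ 6.
  S = (11, 12, 6) ≠ 0, so r is not a codeword (an error is present).
Step 3: locate the error. For a single error e at position i, S_ℓ = v_i·e·α_i^ℓ, so α_err = S_1/S_0.
  S_0^{−1} = 11^{−1} = 6 (mod 13), so α_err = 12·6 = 72 ≡ 7 = α_1. Error position i = 1.
  Consistency check: S_2/S_1 = 6·12 = 72 ≡ 7 = α_err ✓ (single-error assumption holds).
Step 4: error magnitude e = S_0/v_1 = S_0·∏_{j≠1}(α_1 − α_j) = 11·12 = 132 ≡ 2 (mod 13).
Step 5: correct position 1: c_1 = r_1 − e = 11 − 2 ≡ 9 (mod 13). Hence c = [9, 5, 8, 11, 7].
  Check: interpolating c through the α_i gives m(x) = 4 + 10·x (degree < 2) with m(α_i) = c_i for every i, so c is indeed a codeword.


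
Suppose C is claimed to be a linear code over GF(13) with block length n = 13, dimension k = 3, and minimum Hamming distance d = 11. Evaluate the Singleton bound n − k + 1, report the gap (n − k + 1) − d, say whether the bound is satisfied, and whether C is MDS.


Singleton RHS = n − k + 1 = 11, slack = 0, bound satisfied, MDS.

Singleton bound: d ≤ n − k + 1.
Here n = 13, k = 3, so n − k + 1 = 11.
Given d = 11, check d ≤ 11: YES.
Slack = (n − k + 1) − d = 0.
The code is MDS (slack = 0).
Description: the claimed parameters are [13, 3, 11]_13; such a code would be MDS (meets Singleton bound).


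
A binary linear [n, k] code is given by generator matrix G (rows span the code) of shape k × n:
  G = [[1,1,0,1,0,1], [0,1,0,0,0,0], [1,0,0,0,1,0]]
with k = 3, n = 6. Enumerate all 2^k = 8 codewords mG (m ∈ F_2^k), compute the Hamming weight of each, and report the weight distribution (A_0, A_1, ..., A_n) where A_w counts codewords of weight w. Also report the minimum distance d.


Weight distribution: A_0 = 1, A_1 = 1, A_2 = 1, A_3 = 3, A_4 = 2. Minimum distance d = 1.

Enumerate all 2^3 = 8 messages m ∈ F_2^3.
For each, compute codeword c = mG in F_2^6, then tally its weight.
  m = 000 → c = 000000, weight = 0.
  m = 100 → c = 110101, weight = 4.
  m = 010 → c = 010000, weight = 1.
  m = 110 → c = 100101, weight = 3.
  m = 001 → c = 100010, weight = 2.
  m = 101 → c = 010111, weight = 4.
  m = 011 → c = 110010, weight = 3.
  m = 111 → c = 000111, weight = 3.
Tally weights:
  weight 0: 1 codewords.
  weight 1: 1 codewords.
  weight 2: 1 codewords.
  weight 3: 3 codewords.
  weight 4: 2 codewords.
Minimum distance d = smallest w > 0 with A_w > 0 = 1.
Sanity: Σ A_w = 8 = 2^3 = 8 ✓.


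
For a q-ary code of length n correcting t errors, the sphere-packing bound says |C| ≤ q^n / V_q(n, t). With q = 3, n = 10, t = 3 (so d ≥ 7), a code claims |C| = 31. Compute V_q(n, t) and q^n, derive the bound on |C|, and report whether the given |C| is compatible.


V_q(n, t) = 1161, q^n = 59049, Hamming bound = 50, |C| = 31 ≤ bound (satisfied).

Step 1: Compute V_q(n, t) = Σ_{j=0}^3 C(n, j) (q−1)^j.
  j = 0: C(10,0)·(2)^0 = 1·1 = 1.
  j = 1: C(10,1)·(2)^1 = 10·2 = 20.
  j = 2: C(10,2)·(2)^2 = 45·4 = 180.
  j = 3: C(10,3)·(2)^3 = 120·8 = 960.
  V_q(n, t) = 1 + 20 + 180 + 960 = 1161.
Step 2: q^n = 3^10 = 59049.
Step 3: Hamming bound ⌊q^n / V_q(n,t)⌋ = ⌊59049/1161⌋ = 50.
Step 4: Compare |C| = 31 to 50: satisfied.
The claimed |C| lies below the Hamming bound.


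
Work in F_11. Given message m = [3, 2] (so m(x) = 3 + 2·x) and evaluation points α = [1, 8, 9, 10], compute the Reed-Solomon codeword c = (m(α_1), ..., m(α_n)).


c = [5, 8, 10, 1]

Message polynomial: m(x) = 3 + 2·x (mod 11).
For each evaluation point α_i, compute m(α_i) mod 11:
  α_1 = 1: Horner steps 2 → 5, so m(1) = 5.
  α_2 = 8: Horner steps 2 → 8, so m(8) = 8.
  α_3 = 9: Horner steps 2 → 10, so m(9) = 10.
  α_4 = 10: Horner steps 2 → 1, so m(10) = 1.
Codeword c = [5, 8, 10, 1] ∈ F_11^4.


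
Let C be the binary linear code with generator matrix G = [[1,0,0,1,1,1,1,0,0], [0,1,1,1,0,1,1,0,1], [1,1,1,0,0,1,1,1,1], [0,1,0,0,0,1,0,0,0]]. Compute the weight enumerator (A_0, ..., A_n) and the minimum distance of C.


Weight distribution: A_0 = 1, A_2 = 1, A_3 = 1, A_4 = 3, A_5 = 6, A_6 = 3, A_7 = 1. Minimum distance d = 2.

Enumerate all 2^4 = 16 messages m ∈ F_2^4.
For each, compute codeword c = mG in F_2^9, then tally its weight.
  m = 0000 → c = 000000000, weight = 0.
  m = 1000 → c = 100111100, weight = 5.
  m = 0100 → c = 011101101, weight = 6.
  m = 1100 → c = 111010001, weight = 5.
  m = 0010 → c = 111001111, weight = 7.
  m = 1010 → c = 011110011, weight = 6.
  m = 0110 → c = 100100010, weight = 3.
  m = 1110 → c = 000011110, weight = 4.
  m = 0001 → c = 010001000, weight = 2.
  m = 1001 → c = 110110100, weight = 5.
  m = 0101 → c = 001100101, weight = 4.
  m = 1101 → c = 101011001, weight = 5.
  m = 0011 → c = 101000111, weight = 5.
  m = 1011 → c = 001111011, weight = 6.
  m = 0111 → c = 110101010, weight = 5.
  m = 1111 → c = 010010110, weight = 4.
Tally weights:
  weight 0: 1 codewords.
  weight 2: 1 codewords.
  weight 3: 1 codewords.
  weight 4: 3 codewords.
  weight 5: 6 codewords.
  weight 6: 3 codewords.
  weight 7: 1 codewords.
Minimum distance d = smallest w > 0 with A_w > 0 = 2.
Sanity: Σ A_w = 16 = 2^4 = 16 ✓.


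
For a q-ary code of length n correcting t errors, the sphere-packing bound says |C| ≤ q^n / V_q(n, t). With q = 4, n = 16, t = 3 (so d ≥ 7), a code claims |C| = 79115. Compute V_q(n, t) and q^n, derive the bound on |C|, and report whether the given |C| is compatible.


V_q(n, t) = 16249, q^n = 4294967296, Hamming bound = 264321, |C| = 79115 ≤ bound (satisfied).

Step 1: Compute V_q(n, t) = Σ_{j=0}^3 C(n, j) (q−1)^j.
  j = 0: C(16,0)·(3)^0 = 1·1 = 1.
  j = 1: C(16,1)·(3)^1 = 16·3 = 48.
  j = 2: C(16,2)·(3)^2 = 120·9 = 1080.
  j = 3: C(16,3)·(3)^3 = 560·27 = 15120.
  V_q(n, t) = 1 + 48 + 1080 + 15120 = 16249.
Step 2: q^n = 4^16 = 4294967296.
Step 3: Hamming bound ⌊q^n / V_q(n,t)⌋ = ⌊4294967296/16249⌋ = 264321.
Step 4: Compare |C| = 79115 to 264321: satisfied.
The claimed |C| lies below the Hamming bound.


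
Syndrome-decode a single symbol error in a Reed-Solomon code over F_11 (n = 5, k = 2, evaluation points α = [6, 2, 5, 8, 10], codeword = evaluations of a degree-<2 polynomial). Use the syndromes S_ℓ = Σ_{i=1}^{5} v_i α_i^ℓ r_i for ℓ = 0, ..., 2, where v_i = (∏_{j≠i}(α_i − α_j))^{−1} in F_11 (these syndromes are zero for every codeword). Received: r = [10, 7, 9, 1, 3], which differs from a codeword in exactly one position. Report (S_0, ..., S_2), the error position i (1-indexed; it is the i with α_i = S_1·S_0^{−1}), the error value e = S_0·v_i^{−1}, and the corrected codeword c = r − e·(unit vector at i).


S = (3, 6, 1), error at position 2, error magnitude e = 1, c = [10, 6, 9, 1, 3].

Step 1: column multipliers v_i = (∏_{j≠i}(α_i − α_j))^{−1} mod 11.
  i = 1 (α = 6): (6−2)(6−5)(6−8)(6−10) = 4·1·(−2)·(−4) = 32 ≡ 10, so v_1 = 10^{−1} = 10 (mod 11).
  i = 2 (α = 2): (2−6)(2−5)(2−8)(2−10) = (−4)·(−3)·(−6)·(−8) = 576 ≡ 4, so v_2 = 4^{−1} = 3 (mod 11).
  i = 3 (α = 5): (5−6)(5−2)(5−8)(5−10) = (−1)·3·(−3)·(−5) = −45 ≡ 10, so v_3 = 10^{−1} = 10 (mod 11).
  i = 4 (α = 8): (8−6)(8−2)(8−5)(8−10) = 2·6·3·(−2) = −72 ≡ 5, so v_4 = 5^{−1} = 9 (mod 11).
  i = 5 (α = 10): (10−6)(10−2)(10−5)(10−8) = 4·8·5·2 = 320 ≡ 1, so v_5 = 1^{−1} = 1 (mod 11).
  v = [10, 3, 10, 9, 1].
Step 2: syndromes of r = [10, 7, 9, 1, 3] (all sums mod 11).
  S_0 = Σ v_i r_i = 10·10 + 3·7 + 10·9 + 9·1 + 1·3 = 223 ≡ 3.
  S_1 = Σ v_i α_i r_i = 10·6·10 + 3·2·7 + 10·5·9 + 9·8·1 + 1·10·3 = 1194 ≡ 6.
  α_i^2 mod 11 = [3, 4, 3, 9, 1].
  S_2 = Σ v_i α_i^2 r_i = 10·3·10 + 3·4·7 + 10·3·9 + 9·9·1 + 1·1·3 = 738 ≡ 1.
  S = (3, 6, 1) ≠ 0, so r is not a codeword (an error is present).
Step 3: locate the error. For a single error e at position i, S_ℓ = v_i·e·α_i^ℓ, so α_err = S_1/S_0.
  S_0^{−1} = 3^{−1} = 4 (mod 11), so α_err = 6·4 = 24 ≡ 2 = α_2. Error position i = 2.
  Consistency check: S_2/S_1 = 1·2 = 2 ≡ 2 = α_err ✓ (single-error assumption holds).
Step 4: error magnitude e = S_0/v_2 = S_0·∏_{j≠2}(α_2 − α_j) = 3·4 = 12 ≡ 1 (mod 11).
Step 5: correct position 2: c_2 = r_2 − e = 7 − 1 ≡ 6 (mod 11). Hence c = [10, 6, 9, 1, 3].
  Check: interpolating c through the α_i gives m(x) = 4 + 1·x (degree < 2) with m(α_i) = c_i for every i, so c is indeed a codeword.


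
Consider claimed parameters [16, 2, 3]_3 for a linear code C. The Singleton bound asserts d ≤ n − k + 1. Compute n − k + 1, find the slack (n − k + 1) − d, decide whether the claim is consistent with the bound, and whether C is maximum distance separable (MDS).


Singleton RHS = n − k + 1 = 15, slack = 12, bound satisfied, not MDS.

Singleton bound: d ≤ n − k + 1.
Here n = 16, k = 2, so n − k + 1 = 15.
Given d = 3, check d ≤ 15: YES.
Slack = (n − k + 1) − d = 12.
The code is NOT MDS (slack = 12 > 0).
Description: the claimed parameters are [16, 2, 3]_3; such a code would be non-MDS.


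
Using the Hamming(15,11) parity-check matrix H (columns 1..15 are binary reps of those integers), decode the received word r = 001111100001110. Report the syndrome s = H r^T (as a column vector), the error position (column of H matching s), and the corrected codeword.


s = (1, 1, 0, 0)^T, error position = 12, corrected codeword c = 001111100000110

Compute s = H r^T mod 2 one row at a time:
  s_1 = 0 + 0 + 0 + 0 + 1 + 1 + 1 + 0 = 3 ≡ 1 (mod 2).
  s_2 = 1 + 1 + 1 + 1 + 1 + 1 + 1 + 0 = 7 ≡ 1 (mod 2).
  s_3 = 0 + 1 + 1 + 1 + 0 + 0 + 1 + 0 = 4 ≡ 0 (mod 2).
  s_4 = 0 + 1 + 1 + 1 + 0 + 0 + 1 + 0 = 4 ≡ 0 (mod 2).
s = (1, 1, 0, 0)^T — this equals column 12 of H (binary 1100), so error is at position 12.
Correct: flip bit 12 of r = 001111100001110 to get c = 001111100000110.


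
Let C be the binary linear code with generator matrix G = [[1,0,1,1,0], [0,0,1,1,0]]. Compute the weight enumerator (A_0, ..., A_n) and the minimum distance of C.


Weight distribution: A_0 = 1, A_1 = 1, A_2 = 1, A_3 = 1. Minimum distance d = 1.

Enumerate all 2^2 = 4 messages m ∈ F_2^2.
For each, compute codeword c = mG in F_2^5, then tally its weight.
  m = 00 → c = 00000, weight = 0.
  m = 10 → c = 10110, weight = 3.
  m = 01 → c = 00110, weight = 2.
  m = 11 → c = 10000, weight = 1.
Tally weights:
  weight 0: 1 codewords.
  weight 1: 1 codewords.
  weight 2: 1 codewords.
  weight 3: 1 codewords.
Minimum distance d = smallest w > 0 with A_w > 0 = 1.
Sanity: Σ A_w = 4 = 2^2 = 4 ✓.


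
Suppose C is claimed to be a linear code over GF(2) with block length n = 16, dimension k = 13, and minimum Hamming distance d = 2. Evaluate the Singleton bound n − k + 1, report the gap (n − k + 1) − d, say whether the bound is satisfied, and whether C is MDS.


Singleton RHS = n − k + 1 = 4, slack = 2, bound satisfied, not MDS.

Singleton bound: d ≤ n − k + 1.
Here n = 16, k = 13, so n − k + 1 = 4.
Given d = 2, check d ≤ 4: YES.
Slack = (n − k + 1) − d = 2.
The code is NOT MDS (slack = 2 > 0).
Description: the claimed parameters are [16, 13, 2]_2; such a code would be non-MDS.


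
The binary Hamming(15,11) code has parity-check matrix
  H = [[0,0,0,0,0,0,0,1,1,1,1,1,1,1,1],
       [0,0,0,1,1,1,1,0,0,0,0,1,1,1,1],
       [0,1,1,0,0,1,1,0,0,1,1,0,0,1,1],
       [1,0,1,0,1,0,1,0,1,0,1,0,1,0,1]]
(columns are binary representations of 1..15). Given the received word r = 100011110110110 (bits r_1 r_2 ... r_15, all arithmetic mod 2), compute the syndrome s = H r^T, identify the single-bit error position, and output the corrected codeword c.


s = (1, 1, 1, 1)^T, error position = 15, corrected codeword c = 100011110110111

Compute s = H r^T mod 2 one row at a time:
  s_1 = 1 + 0 + 1 + 1 + 0 + 1 + 1 + 0 = 5 ≡ 1 (mod 2).
  s_2 = 0 + 1 + 1 + 1 + 0 + 1 + 1 + 0 = 5 ≡ 1 (mod 2).
  s_3 = 0 + 0 + 1 + 1 + 1 + 1 + 1 + 0 = 5 ≡ 1 (mod 2).
  s_4 = 1 + 0 + 1 + 1 + 0 + 1 + 1 + 0 = 5 ≡ 1 (mod 2).
s = (1, 1, 1, 1)^T — this equals column 15 of H (binary 1111), so error is at position 15.
Correct: flip bit 15 of r = 100011110110110 to get c = 100011110110111.


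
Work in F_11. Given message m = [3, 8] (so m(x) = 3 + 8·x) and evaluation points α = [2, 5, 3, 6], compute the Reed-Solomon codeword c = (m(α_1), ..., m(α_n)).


c = [8, 10, 5, 7]

Message polynomial: m(x) = 3 + 8·x (mod 11).
For each evaluation point α_i, compute m(α_i) mod 11:
  α_1 = 2: Horner steps 8 → 8, so m(2) = 8.
  α_2 = 5: Horner steps 8 → 10, so m(5) = 10.
  α_3 = 3: Horner steps 8 → 5, so m(3) = 5.
  α_4 = 6: Horner steps 8 → 7, so m(6) = 7.
Codeword c = [8, 10, 5, 7] ∈ F_11^4.


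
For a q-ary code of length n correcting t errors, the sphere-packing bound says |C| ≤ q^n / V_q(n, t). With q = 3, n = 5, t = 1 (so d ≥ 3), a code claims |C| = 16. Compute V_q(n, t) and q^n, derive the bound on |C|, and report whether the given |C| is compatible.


V_q(n, t) = 11, q^n = 243, Hamming bound = 22, |C| = 16 ≤ bound (satisfied).

Step 1: Compute V_q(n, t) = Σ_{j=0}^1 C(n, j) (q−1)^j.
  j = 0: C(5,0)·(2)^0 = 1·1 = 1.
  j = 1: C(5,1)·(2)^1 = 5·2 = 10.
  V_q(n, t) = 1 + 10 = 11.
Step 2: q^n = 3^5 = 243.
Step 3: Hamming bound ⌊q^n / V_q(n,t)⌋ = ⌊243/11⌋ = 22.
Step 4: Compare |C| = 16 to 22: satisfied.
The claimed |C| lies below the Hamming bound.


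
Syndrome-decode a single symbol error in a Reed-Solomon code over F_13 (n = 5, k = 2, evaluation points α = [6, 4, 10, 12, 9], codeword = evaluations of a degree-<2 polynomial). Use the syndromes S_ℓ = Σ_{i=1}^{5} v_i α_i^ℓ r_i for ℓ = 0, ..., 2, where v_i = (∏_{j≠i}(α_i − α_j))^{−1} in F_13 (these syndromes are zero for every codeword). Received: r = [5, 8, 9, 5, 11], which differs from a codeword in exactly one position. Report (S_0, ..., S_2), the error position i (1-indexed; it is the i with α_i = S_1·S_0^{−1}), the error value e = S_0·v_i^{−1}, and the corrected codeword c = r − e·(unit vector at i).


S = (12, 7, 3), error at position 1, error magnitude e = 1, c = [4, 8, 9, 5, 11].

Step 1: column multipliers v_i = (∏_{j≠i}(α_i − α_j))^{−1} mod 13.
  i = 1 (α = 6): (6−4)(6−10)(6−12)(6−9) = 2·(−4)·(−6)·(−3) = −144 ≡ 12, so v_1 = 12^{−1} = 12 (mod 13).
  i = 2 (α = 4): (4−6)(4−10)(4−12)(4−9) = (−2)·(−6)·(−8)·(−5) = 480 ≡ 12, so v_2 = 12^{−1} = 12 (mod 13).
  i = 3 (α = 10): (10−6)(10−4)(10−12)(10−9) = 4·6·(−2)·1 = −48 ≡ 4, so v_3 = 4^{−1} = 10 (mod 13).
  i = 4 (α = 12): (12−6)(12−4)(12−10)(12−9) = 6·8·2·3 = 288 ≡ 2, so v_4 = 2^{−1} = 7 (mod 13).
  i = 5 (α = 9): (9−6)(9−4)(9−10)(9−12) = 3·5·(−1)·(−3) = 45 ≡ 6, so v_5 = 6^{−1} = 11 (mod 13).
  v = [12, 12, 10, 7, 11].
Step 2: syndromes of r = [5, 8, 9, 5, 11] (all sums mod 13).
  S_0 = Σ v_i r_i = 12·5 + 12·8 + 10·9 + 7·5 + 11·11 = 402 ≡ 12.
  S_1 = Σ v_i α_i r_i = 12·6·5 + 12·4·8 + 10·10·9 + 7·12·5 + 11·9·11 = 3153 ≡ 7.
  α_i^2 mod 13 = [10, 3, 9, 1, 3].
  S_2 = Σ v_i α_i^2 r_i = 12·10·5 + 12·3·8 + 10·9·9 + 7·1·5 + 11·3·11 = 2096 ≡ 3.
  S = (12, 7, 3) ≠ 0, so r is not a codeword (an error is present).
Step 3: locate the error. For a single error e at position i, S_ℓ = v_i·e·α_i^ℓ, so α_err = S_1/S_0.
  S_0^{−1} = 12^{−1} = 12 (mod 13), so α_err = 7·12 = 84 ≡ 6 = α_1. Error position i = 1.
  Consistency check: S_2/S_1 = 3·2 = 6 ≡ 6 = α_err ✓ (single-error assumption holds).
Step 4: error magnitude e = S_0/v_1 = S_0·∏_{j≠1}(α_1 − α_j) = 12·12 = 144 ≡ 1 (mod 13).
Step 5: correct position 1: c_1 = r_1 − e = 5 − 1 ≡ 4 (mod 13). Hence c = [4, 8, 9, 5, 11].
  Check: interpolating c through the α_i gives m(x) = 3 + 11·x (degree < 2) with m(α_i) = c_i for every i, so c is indeed a codeword.


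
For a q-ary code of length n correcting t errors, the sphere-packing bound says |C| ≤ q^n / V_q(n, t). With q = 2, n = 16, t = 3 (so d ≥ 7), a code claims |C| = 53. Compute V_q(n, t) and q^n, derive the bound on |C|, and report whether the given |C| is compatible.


V_q(n, t) = 697, q^n = 65536, Hamming bound = 94, |C| = 53 ≤ bound (satisfied).

Step 1: Compute V_q(n, t) = Σ_{j=0}^3 C(n, j) (q−1)^j.
  j = 0: C(16,0)·(1)^0 = 1·1 = 1.
  j = 1: C(16,1)·(1)^1 = 16·1 = 16.
  j = 2: C(16,2)·(1)^2 = 120·1 = 120.
  j = 3: C(16,3)·(1)^3 = 560·1 = 560.
  V_q(n, t) = 1 + 16 + 120 + 560 = 697.
Step 2: q^n = 2^16 = 65536.
Step 3: Hamming bound ⌊q^n / V_q(n,t)⌋ = ⌊65536/697⌋ = 94.
Step 4: Compare |C| = 53 to 94: satisfied.
The claimed |C| lies below the Hamming bound.


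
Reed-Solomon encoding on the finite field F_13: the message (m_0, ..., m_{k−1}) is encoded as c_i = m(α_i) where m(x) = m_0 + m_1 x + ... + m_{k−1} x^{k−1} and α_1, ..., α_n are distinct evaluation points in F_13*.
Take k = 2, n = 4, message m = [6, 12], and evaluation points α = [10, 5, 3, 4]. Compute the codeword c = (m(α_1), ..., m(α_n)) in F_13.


c = [9, 1, 3, 2]

Message polynomial: m(x) = 6 + 12·x (mod 13).
For each evaluation point α_i, compute m(α_i) mod 13:
  α_1 = 10: Horner steps 12 → 9, so m(10) = 9.
  α_2 = 5: Horner steps 12 → 1, so m(5) = 1.
  α_3 = 3: Horner steps 12 → 3, so m(3) = 3.
  α_4 = 4: Horner steps 12 → 2, so m(4) = 2.
Codeword c = [9, 1, 3, 2] ∈ F_13^4.


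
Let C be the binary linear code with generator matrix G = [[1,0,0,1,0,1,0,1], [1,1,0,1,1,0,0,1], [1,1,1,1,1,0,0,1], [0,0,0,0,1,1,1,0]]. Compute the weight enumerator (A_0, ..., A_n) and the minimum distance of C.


Weight distribution: A_0 = 1, A_1 = 1, A_2 = 1, A_3 = 3, A_4 = 3, A_5 = 3, A_6 = 3, A_7 = 1. Minimum distance d = 1.

Enumerate all 2^4 = 16 messages m ∈ F_2^4.
For each, compute codeword c = mG in F_2^8, then tally its weight.
  m = 0000 → c = 00000000, weight = 0.
  m = 1000 → c = 10010101, weight = 4.
  m = 0100 → c = 11011001, weight = 5.
  m = 1100 → c = 01001100, weight = 3.
  m = 0010 → c = 11111001, weight = 6.
  m = 1010 → c = 01101100, weight = 4.
  m = 0110 → c = 00100000, weight = 1.
  m = 1110 → c = 10110101, weight = 5.
  m = 0001 → c = 00001110, weight = 3.
  m = 1001 → c = 10011011, weight = 5.
  m = 0101 → c = 11010111, weight = 6.
  m = 1101 → c = 01000010, weight = 2.
  m = 0011 → c = 11110111, weight = 7.
  m = 1011 → c = 01100010, weight = 3.
  m = 0111 → c = 00101110, weight = 4.
  m = 1111 → c = 10111011, weight = 6.
Tally weights:
  weight 0: 1 codewords.
  weight 1: 1 codewords.
  weight 2: 1 codewords.
  weight 3: 3 codewords.
  weight 4: 3 codewords.
  weight 5: 3 codewords.
  weight 6: 3 codewords.
  weight 7: 1 codewords.
Minimum distance d = smallest w > 0 with A_w > 0 = 1.
Sanity: Σ A_w = 16 = 2^4 = 16 ✓.


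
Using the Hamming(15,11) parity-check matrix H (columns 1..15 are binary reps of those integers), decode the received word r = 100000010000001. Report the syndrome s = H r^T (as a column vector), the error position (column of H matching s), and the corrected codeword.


s = (0, 1, 1, 0)^T, error position = 6, corrected codeword c = 100001010000001

Compute s = H r^T mod 2 one row at a time:
  s_1 = 1 + 0 + 0 + 0 + 0 + 0 + 0 + 1 = 2 ≡ 0 (mod 2).
  s_2 = 0 + 0 + 0 + 0 + 0 + 0 + 0 + 1 = 1 ≡ 1 (mod 2).
  s_3 = 0 + 0 + 0 + 0 + 0 + 0 + 0 + 1 = 1 ≡ 1 (mod 2).
  s_4 = 1 + 0 + 0 + 0 + 0 + 0 + 0 + 1 = 2 ≡ 0 (mod 2).
s = (0, 1, 1, 0)^T — this equals column 6 of H (binary 0110), so error is at position 6.
Correct: flip bit 6 of r = 100000010000001 to get c = 100001010000001.
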